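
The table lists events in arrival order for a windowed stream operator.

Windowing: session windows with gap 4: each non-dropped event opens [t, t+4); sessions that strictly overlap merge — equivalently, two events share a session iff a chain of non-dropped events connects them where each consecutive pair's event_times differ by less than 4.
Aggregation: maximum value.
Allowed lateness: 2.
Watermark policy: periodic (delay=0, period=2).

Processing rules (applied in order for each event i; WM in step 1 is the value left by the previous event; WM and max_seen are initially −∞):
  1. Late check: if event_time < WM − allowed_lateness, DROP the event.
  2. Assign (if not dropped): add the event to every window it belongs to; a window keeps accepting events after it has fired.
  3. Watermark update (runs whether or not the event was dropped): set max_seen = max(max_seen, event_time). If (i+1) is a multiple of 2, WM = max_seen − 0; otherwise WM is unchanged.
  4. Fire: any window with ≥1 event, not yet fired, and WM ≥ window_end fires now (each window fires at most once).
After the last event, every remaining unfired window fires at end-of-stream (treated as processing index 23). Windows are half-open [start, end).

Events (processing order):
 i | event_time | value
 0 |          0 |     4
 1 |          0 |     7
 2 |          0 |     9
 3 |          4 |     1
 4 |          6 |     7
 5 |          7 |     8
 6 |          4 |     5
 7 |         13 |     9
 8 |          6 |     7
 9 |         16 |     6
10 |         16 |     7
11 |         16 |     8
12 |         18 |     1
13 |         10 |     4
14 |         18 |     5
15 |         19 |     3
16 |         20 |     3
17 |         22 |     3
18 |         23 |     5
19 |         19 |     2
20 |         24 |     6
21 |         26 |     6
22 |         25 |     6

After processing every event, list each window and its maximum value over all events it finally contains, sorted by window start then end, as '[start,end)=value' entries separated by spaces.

i=0 t=0 v=4: → [0,4); WM=−∞
i=1 t=0 v=7: → [0,4); WM=0
i=2 t=0 v=9: → [0,4); WM=0
i=3 t=4 v=1: → [4,8); WM=4
i=4 t=6 v=7: → [4,10); WM=4
i=5 t=7 v=8: → [4,11); WM=7
i=6 t=4 v=5: DROP (t<7-2); WM=7
i=7 t=13 v=9: → [13,17); WM=13
i=8 t=6 v=7: DROP (t<13-2); WM=13
i=9 t=16 v=6: → [13,20); WM=16
i=10 t=16 v=7: → [13,20); WM=16
i=11 t=16 v=8: → [13,20); WM=16
i=12 t=18 v=1: → [13,22); WM=16
i=13 t=10 v=4: DROP (t<16-2); WM=18
i=14 t=18 v=5: → [13,22); WM=18
i=15 t=19 v=3: → [13,23); WM=19
i=16 t=20 v=3: → [13,24); WM=19
i=17 t=22 v=3: → [13,26); WM=22
i=18 t=23 v=5: → [13,27); WM=22
i=19 t=19 v=2: DROP (t<22-2); WM=23
i=20 t=24 v=6: → [13,28); WM=23
i=21 t=26 v=6: → [13,30); WM=26
i=22 t=25 v=6: → [13,30); WM=26

[0,4)=9 [4,11)=8 [13,30)=9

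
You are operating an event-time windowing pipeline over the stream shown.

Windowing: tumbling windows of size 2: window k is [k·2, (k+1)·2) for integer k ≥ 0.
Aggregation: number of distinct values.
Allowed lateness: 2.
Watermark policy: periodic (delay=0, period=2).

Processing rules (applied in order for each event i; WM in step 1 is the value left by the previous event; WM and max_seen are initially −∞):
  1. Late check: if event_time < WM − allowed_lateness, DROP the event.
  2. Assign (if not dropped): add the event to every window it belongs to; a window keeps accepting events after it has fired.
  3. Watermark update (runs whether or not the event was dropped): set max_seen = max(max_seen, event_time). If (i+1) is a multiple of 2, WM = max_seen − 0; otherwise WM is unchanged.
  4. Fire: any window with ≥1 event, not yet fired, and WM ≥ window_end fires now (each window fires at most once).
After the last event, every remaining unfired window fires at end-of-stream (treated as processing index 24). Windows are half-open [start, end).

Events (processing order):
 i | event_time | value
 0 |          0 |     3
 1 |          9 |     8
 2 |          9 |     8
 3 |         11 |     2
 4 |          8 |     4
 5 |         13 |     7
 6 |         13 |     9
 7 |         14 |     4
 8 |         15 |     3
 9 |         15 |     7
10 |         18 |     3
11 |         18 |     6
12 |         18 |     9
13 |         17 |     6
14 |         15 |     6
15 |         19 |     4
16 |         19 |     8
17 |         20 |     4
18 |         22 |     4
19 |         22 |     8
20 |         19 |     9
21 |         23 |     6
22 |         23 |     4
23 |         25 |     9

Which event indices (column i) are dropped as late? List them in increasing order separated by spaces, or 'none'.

i=0 t=0 v=3: → [0,2); WM=−∞
i=1 t=9 v=8: → [8,10); WM=9; [0,2) fires=1
i=2 t=9 v=8: → [8,10); WM=9
i=3 t=11 v=2: → [10,12); WM=11; [8,10) fires=1
i=4 t=8 v=4: DROP (t<11-2); WM=11
i=5 t=13 v=7: → [12,14); WM=13; [10,12) fires=1
i=6 t=13 v=9: → [12,14); WM=13
i=7 t=14 v=4: → [14,16); WM=14; [12,14) fires=2
i=8 t=15 v=3: → [14,16); WM=14
i=9 t=15 v=7: → [14,16); WM=15
i=10 t=18 v=3: → [18,20); WM=15
i=11 t=18 v=6: → [18,20); WM=18; [14,16) fires=3
i=12 t=18 v=9: → [18,20); WM=18
i=13 t=17 v=6: → [16,18); WM=18; [16,18) fires=1
i=14 t=15 v=6: DROP (t<18-2); WM=18
i=15 t=19 v=4: → [18,20); WM=19
i=16 t=19 v=8: → [18,20); WM=19
i=17 t=20 v=4: → [20,22); WM=20; [18,20) fires=5
i=18 t=22 v=4: → [22,24); WM=20
i=19 t=22 v=8: → [22,24); WM=22; [20,22) fires=1
i=20 t=19 v=9: DROP (t<22-2); WM=22
i=21 t=23 v=6: → [22,24); WM=23
i=22 t=23 v=4: → [22,24); WM=23
i=23 t=25 v=9: → [24,26); WM=25; [22,24) fires=3

4 14 20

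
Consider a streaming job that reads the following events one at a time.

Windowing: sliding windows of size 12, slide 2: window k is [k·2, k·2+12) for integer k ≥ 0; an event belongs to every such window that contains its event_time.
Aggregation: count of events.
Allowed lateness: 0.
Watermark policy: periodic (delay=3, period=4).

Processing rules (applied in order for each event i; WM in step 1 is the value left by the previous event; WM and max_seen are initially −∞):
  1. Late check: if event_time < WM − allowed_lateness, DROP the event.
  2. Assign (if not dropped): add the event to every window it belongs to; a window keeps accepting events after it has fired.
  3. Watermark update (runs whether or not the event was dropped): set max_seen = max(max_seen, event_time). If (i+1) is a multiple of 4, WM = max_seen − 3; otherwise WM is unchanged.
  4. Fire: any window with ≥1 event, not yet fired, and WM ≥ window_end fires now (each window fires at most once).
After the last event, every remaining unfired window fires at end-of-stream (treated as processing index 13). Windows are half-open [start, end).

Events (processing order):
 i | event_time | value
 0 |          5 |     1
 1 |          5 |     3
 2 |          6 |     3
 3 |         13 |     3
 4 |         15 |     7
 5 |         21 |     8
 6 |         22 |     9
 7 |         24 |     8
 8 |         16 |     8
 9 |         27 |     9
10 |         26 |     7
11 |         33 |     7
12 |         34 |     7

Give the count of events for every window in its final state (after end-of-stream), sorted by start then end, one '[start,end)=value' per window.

i=0 t=5 v=1: → [4,16),[2,14),[0,12); WM=−∞
i=1 t=5 v=3: → [4,16),[2,14),[0,12); WM=−∞
i=2 t=6 v=3: → [6,18),[4,16),[2,14),[0,12); WM=−∞
i=3 t=13 v=3: → [12,24),[10,22),[8,20),[6,18),[4,16),[2,14); WM=10
i=4 t=15 v=7: → [14,26),[12,24),[10,22),[8,20),[6,18),[4,16); WM=10
i=5 t=21 v=8: → [20,32),[18,30),[16,28),[14,26),[12,24),[10,22); WM=10
i=6 t=22 v=9: → [22,34),[20,32),[18,30),[16,28),[14,26),[12,24); WM=10
i=7 t=24 v=8: → [24,36),[22,34),[20,32),[18,30),[16,28),[14,26); WM=21; [0,12) fires=3 [2,14) fires=4 [4,16) fires=5 [6,18) fires=3 [8,20) fires=2
i=8 t=16 v=8: DROP (t<21-0); WM=21
i=9 t=27 v=9: → [26,38),[24,36),[22,34),[20,32),[18,30),[16,28); WM=21
i=10 t=26 v=7: → [26,38),[24,36),[22,34),[20,32),[18,30),[16,28); WM=21
i=11 t=33 v=7: → [32,44),[30,42),[28,40),[26,38),[24,36),[22,34); WM=30; [10,22) fires=3 [12,24) fires=4 [14,26) fires=4 [16,28) fires=5 [18,30) fires=5
i=12 t=34 v=7: → [34,46),[32,44),[30,42),[28,40),[26,38),[24,36); WM=30

[0,12)=3 [2,14)=4 [4,16)=5 [6,18)=3 [8,20)=2 [10,22)=3 [12,24)=4 [14,26)=4 [16,28)=5 [18,30)=5 [20,32)=5 [22,34)=5 [24,36)=5 [26,38)=4 [28,40)=2 [30,42)=2 [32,44)=2 [34,46)=1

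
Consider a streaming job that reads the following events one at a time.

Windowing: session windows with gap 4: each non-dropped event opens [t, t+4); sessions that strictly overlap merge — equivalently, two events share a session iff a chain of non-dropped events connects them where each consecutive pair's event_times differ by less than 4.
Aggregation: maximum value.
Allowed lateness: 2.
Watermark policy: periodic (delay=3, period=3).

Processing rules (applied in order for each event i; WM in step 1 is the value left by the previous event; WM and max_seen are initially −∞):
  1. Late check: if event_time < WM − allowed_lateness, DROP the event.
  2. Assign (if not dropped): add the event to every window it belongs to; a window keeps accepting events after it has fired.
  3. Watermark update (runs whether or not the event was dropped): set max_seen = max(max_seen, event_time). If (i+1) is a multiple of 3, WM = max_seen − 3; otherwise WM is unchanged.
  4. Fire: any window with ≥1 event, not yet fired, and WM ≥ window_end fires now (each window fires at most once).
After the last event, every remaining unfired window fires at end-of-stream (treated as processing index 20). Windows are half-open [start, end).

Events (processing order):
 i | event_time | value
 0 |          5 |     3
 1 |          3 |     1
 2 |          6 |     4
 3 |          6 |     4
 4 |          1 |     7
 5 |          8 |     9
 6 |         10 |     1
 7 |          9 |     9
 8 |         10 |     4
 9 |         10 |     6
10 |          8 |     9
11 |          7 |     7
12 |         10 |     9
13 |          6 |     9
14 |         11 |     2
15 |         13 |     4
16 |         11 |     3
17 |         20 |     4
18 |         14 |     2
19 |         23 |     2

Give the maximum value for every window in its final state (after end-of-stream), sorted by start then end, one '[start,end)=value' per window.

i=0 t=5 v=3: → [5,9); WM=−∞
i=1 t=3 v=1: → [3,9); WM=−∞
i=2 t=6 v=4: → [3,10); WM=3
i=3 t=6 v=4: → [3,10); WM=3
i=4 t=1 v=7: → [1,10); WM=3
i=5 t=8 v=9: → [1,12); WM=5
i=6 t=10 v=1: → [1,14); WM=5
i=7 t=9 v=9: → [1,14); WM=5
i=8 t=10 v=4: → [1,14); WM=7
i=9 t=10 v=6: → [1,14); WM=7
i=10 t=8 v=9: → [1,14); WM=7
i=11 t=7 v=7: → [1,14); WM=7
i=12 t=10 v=9: → [1,14); WM=7
i=13 t=6 v=9: → [1,14); WM=7
i=14 t=11 v=2: → [1,15); WM=8
i=15 t=13 v=4: → [1,17); WM=8
i=16 t=11 v=3: → [1,17); WM=8
i=17 t=20 v=4: → [20,24); WM=17
i=18 t=14 v=2: DROP (t<17-2); WM=17
i=19 t=23 v=2: → [20,27); WM=17

[1,17)=9 [20,27)=4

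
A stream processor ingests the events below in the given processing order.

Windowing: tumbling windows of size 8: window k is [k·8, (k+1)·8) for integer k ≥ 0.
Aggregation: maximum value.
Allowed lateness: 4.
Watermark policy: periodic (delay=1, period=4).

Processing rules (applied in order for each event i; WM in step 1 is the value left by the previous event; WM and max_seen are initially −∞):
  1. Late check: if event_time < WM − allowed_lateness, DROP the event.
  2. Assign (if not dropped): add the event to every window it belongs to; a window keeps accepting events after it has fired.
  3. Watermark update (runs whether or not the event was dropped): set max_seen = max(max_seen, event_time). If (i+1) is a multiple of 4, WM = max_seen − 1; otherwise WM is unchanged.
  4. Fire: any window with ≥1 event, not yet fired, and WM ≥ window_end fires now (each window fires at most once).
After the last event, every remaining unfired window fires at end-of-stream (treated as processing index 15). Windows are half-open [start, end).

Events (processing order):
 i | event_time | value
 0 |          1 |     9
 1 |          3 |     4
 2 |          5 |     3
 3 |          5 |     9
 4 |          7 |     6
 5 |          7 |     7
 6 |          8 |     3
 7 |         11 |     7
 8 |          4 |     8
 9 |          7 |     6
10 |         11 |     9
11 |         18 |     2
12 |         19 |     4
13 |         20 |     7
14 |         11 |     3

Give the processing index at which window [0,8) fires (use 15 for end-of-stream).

i=0 t=1 v=9: → [0,8); WM=−∞
i=1 t=3 v=4: → [0,8); WM=−∞
i=2 t=5 v=3: → [0,8); WM=−∞
i=3 t=5 v=9: → [0,8); WM=4
i=4 t=7 v=6: → [0,8); WM=4
i=5 t=7 v=7: → [0,8); WM=4
i=6 t=8 v=3: → [8,16); WM=4
i=7 t=11 v=7: → [8,16); WM=10; [0,8) fires=9
i=8 t=4 v=8: DROP (t<10-4); WM=10
i=9 t=7 v=6: → [0,8); WM=10
i=10 t=11 v=9: → [8,16); WM=10
i=11 t=18 v=2: → [16,24); WM=17; [8,16) fires=9
i=12 t=19 v=4: → [16,24); WM=17
i=13 t=20 v=7: → [16,24); WM=17
i=14 t=11 v=3: DROP (t<17-4); WM=17

7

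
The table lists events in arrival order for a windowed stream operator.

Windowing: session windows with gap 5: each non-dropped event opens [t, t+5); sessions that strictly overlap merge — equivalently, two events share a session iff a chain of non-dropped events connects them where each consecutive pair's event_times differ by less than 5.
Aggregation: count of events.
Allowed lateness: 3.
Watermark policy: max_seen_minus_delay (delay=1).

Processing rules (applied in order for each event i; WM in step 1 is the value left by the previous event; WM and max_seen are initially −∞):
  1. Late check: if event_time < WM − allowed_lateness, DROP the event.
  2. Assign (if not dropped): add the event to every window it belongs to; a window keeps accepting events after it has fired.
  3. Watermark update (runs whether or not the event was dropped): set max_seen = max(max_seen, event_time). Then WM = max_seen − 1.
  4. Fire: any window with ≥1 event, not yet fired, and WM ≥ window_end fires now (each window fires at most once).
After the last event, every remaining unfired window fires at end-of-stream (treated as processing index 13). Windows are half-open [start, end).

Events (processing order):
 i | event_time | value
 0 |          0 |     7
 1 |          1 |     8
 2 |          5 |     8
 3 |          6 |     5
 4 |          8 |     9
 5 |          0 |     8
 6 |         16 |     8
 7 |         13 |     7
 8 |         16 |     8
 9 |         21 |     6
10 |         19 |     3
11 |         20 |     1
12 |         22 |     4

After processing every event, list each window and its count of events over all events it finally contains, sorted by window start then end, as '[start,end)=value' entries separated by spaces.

[0,13)=5 [13,27)=7

i=0 t=0 v=7: → [0,5); WM=-1
i=1 t=1 v=8: → [0,6); WM=0
i=2 t=5 v=8: → [0,10); WM=4
i=3 t=6 v=5: → [0,11); WM=5
i=4 t=8 v=9: → [0,13); WM=7
i=5 t=0 v=8: DROP (t<7-3); WM=7
i=6 t=16 v=8: → [16,21); WM=15
i=7 t=13 v=7: → [13,21); WM=15
i=8 t=16 v=8: → [13,21); WM=15
i=9 t=21 v=6: → [21,26); WM=20
i=10 t=19 v=3: → [13,26); WM=20
i=11 t=20 v=1: → [13,26); WM=20
i=12 t=22 v=4: → [13,27); WM=21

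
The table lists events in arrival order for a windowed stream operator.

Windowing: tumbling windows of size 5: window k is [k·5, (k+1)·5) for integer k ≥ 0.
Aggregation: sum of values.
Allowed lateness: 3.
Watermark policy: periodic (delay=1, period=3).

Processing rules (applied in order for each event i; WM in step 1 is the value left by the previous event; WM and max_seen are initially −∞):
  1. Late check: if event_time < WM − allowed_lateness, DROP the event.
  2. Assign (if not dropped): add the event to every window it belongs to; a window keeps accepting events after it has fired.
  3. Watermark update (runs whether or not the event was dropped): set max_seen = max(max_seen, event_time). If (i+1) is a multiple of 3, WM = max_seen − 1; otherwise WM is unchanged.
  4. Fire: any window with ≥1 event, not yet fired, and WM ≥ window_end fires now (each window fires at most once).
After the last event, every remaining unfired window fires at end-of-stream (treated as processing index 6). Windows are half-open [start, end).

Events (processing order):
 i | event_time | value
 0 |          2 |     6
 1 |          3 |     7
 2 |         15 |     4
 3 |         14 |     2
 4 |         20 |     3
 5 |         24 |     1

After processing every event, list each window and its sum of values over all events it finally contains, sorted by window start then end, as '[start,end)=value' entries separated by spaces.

i=0 t=2 v=6: → [0,5); WM=−∞
i=1 t=3 v=7: → [0,5); WM=−∞
i=2 t=15 v=4: → [15,20); WM=14; [0,5) fires=13
i=3 t=14 v=2: → [10,15); WM=14
i=4 t=20 v=3: → [20,25); WM=14
i=5 t=24 v=1: → [20,25); WM=23; [10,15) fires=2 [15,20) fires=4

[0,5)=13 [10,15)=2 [15,20)=4 [20,25)=4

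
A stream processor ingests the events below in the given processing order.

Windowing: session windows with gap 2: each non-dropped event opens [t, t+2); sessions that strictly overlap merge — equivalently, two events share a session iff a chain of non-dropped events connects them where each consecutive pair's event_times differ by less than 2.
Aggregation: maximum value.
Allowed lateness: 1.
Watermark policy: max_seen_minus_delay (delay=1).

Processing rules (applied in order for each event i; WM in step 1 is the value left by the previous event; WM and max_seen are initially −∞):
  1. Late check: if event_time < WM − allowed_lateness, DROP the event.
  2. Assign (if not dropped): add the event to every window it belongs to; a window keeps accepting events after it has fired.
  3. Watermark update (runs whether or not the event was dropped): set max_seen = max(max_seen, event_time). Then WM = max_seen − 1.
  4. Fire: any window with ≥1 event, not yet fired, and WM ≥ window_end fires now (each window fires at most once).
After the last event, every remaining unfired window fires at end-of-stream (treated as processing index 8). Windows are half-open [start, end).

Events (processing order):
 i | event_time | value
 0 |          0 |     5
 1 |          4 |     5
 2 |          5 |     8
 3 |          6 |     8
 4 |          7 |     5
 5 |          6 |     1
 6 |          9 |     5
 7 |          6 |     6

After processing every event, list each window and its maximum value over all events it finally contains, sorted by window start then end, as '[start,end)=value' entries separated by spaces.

i=0 t=0 v=5: → [0,2); WM=-1
i=1 t=4 v=5: → [4,6); WM=3
i=2 t=5 v=8: → [4,7); WM=4
i=3 t=6 v=8: → [4,8); WM=5
i=4 t=7 v=5: → [4,9); WM=6
i=5 t=6 v=1: → [4,9); WM=6
i=6 t=9 v=5: → [9,11); WM=8
i=7 t=6 v=6: DROP (t<8-1); WM=8

[0,2)=5 [4,9)=8 [9,11)=5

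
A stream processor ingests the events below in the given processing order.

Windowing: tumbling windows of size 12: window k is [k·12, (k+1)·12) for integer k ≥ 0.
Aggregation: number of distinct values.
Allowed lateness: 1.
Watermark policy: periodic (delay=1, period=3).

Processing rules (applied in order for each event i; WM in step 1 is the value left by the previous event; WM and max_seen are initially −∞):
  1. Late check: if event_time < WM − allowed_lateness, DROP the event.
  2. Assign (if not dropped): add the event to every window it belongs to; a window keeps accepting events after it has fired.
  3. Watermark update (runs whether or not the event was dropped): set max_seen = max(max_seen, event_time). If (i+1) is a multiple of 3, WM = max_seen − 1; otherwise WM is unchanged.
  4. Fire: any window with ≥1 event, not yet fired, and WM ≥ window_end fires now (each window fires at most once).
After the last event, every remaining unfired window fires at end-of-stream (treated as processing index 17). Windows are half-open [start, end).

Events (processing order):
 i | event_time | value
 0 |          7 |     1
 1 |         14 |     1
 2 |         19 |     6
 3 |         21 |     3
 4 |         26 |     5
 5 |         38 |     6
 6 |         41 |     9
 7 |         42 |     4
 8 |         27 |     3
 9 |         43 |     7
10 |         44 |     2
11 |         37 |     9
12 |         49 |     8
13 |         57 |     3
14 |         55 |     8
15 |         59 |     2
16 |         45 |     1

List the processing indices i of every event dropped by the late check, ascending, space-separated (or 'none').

8 11 16

i=0 t=7 v=1: → [0,12); WM=−∞
i=1 t=14 v=1: → [12,24); WM=−∞
i=2 t=19 v=6: → [12,24); WM=18; [0,12) fires=1
i=3 t=21 v=3: → [12,24); WM=18
i=4 t=26 v=5: → [24,36); WM=18
i=5 t=38 v=6: → [36,48); WM=37; [12,24) fires=3 [24,36) fires=1
i=6 t=41 v=9: → [36,48); WM=37
i=7 t=42 v=4: → [36,48); WM=37
i=8 t=27 v=3: DROP (t<37-1); WM=41
i=9 t=43 v=7: → [36,48); WM=41
i=10 t=44 v=2: → [36,48); WM=41
i=11 t=37 v=9: DROP (t<41-1); WM=43
i=12 t=49 v=8: → [48,60); WM=43
i=13 t=57 v=3: → [48,60); WM=43
i=14 t=55 v=8: → [48,60); WM=56; [36,48) fires=5
i=15 t=59 v=2: → [48,60); WM=56
i=16 t=45 v=1: DROP (t<56-1); WM=56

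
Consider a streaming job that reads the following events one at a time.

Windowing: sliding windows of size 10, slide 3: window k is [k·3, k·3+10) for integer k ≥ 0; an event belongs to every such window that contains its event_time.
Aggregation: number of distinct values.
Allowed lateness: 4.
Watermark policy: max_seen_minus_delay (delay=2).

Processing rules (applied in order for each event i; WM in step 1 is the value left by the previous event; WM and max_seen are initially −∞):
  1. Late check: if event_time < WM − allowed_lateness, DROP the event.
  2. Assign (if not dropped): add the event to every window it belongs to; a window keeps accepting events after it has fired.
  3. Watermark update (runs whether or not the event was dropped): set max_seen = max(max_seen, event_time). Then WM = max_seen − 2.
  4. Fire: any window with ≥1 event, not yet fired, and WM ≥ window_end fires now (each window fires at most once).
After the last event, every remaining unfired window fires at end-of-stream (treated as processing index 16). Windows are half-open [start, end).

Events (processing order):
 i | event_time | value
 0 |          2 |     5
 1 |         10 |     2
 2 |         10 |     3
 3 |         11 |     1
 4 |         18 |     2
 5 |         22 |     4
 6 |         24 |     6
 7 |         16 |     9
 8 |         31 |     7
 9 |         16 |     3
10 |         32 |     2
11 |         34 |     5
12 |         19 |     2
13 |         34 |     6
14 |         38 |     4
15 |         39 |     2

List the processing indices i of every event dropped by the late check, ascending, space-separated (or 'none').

i=0 t=2 v=5: → [0,10); WM=0
i=1 t=10 v=2: → [9,19),[6,16),[3,13); WM=8
i=2 t=10 v=3: → [9,19),[6,16),[3,13); WM=8
i=3 t=11 v=1: → [9,19),[6,16),[3,13); WM=9
i=4 t=18 v=2: → [18,28),[15,25),[12,22),[9,19); WM=16; [0,10) fires=1 [3,13) fires=3 [6,16) fires=3
i=5 t=22 v=4: → [21,31),[18,28),[15,25); WM=20; [9,19) fires=3
i=6 t=24 v=6: → [24,34),[21,31),[18,28),[15,25); WM=22; [12,22) fires=1
i=7 t=16 v=9: DROP (t<22-4); WM=22
i=8 t=31 v=7: → [30,40),[27,37),[24,34); WM=29; [15,25) fires=3 [18,28) fires=3
i=9 t=16 v=3: DROP (t<29-4); WM=29
i=10 t=32 v=2: → [30,40),[27,37),[24,34); WM=30
i=11 t=34 v=5: → [33,43),[30,40),[27,37); WM=32; [21,31) fires=2
i=12 t=19 v=2: DROP (t<32-4); WM=32
i=13 t=34 v=6: → [33,43),[30,40),[27,37); WM=32
i=14 t=38 v=4: → [36,46),[33,43),[30,40); WM=36; [24,34) fires=3
i=15 t=39 v=2: → [39,49),[36,46),[33,43),[30,40); WM=37; [27,37) fires=4

7 9 12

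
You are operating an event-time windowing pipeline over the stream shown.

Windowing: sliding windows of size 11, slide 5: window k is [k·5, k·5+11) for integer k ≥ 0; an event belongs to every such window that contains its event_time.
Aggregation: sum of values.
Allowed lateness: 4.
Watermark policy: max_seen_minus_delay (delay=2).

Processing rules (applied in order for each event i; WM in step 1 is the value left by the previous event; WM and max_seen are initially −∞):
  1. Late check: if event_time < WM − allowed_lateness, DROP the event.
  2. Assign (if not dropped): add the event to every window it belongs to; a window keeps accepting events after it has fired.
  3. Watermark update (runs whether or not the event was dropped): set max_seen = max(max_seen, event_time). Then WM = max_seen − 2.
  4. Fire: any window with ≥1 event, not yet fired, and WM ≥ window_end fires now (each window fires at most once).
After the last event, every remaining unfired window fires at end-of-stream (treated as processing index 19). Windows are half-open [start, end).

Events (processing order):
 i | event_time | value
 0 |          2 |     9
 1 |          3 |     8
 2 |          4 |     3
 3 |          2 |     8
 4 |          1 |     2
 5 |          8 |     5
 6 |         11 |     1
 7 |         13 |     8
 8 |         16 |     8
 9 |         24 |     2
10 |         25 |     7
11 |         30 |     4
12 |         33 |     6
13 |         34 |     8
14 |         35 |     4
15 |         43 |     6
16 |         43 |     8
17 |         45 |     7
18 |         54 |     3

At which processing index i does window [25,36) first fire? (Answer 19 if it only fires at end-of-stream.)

i=0 t=2 v=9: → [0,11); WM=0
i=1 t=3 v=8: → [0,11); WM=1
i=2 t=4 v=3: → [0,11); WM=2
i=3 t=2 v=8: → [0,11); WM=2
i=4 t=1 v=2: → [0,11); WM=2
i=5 t=8 v=5: → [5,16),[0,11); WM=6
i=6 t=11 v=1: → [10,21),[5,16); WM=9
i=7 t=13 v=8: → [10,21),[5,16); WM=11; [0,11) fires=35
i=8 t=16 v=8: → [15,26),[10,21); WM=14
i=9 t=24 v=2: → [20,31),[15,26); WM=22; [5,16) fires=14 [10,21) fires=17
i=10 t=25 v=7: → [25,36),[20,31),[15,26); WM=23
i=11 t=30 v=4: → [30,41),[25,36),[20,31); WM=28; [15,26) fires=17
i=12 t=33 v=6: → [30,41),[25,36); WM=31; [20,31) fires=13
i=13 t=34 v=8: → [30,41),[25,36); WM=32
i=14 t=35 v=4: → [35,46),[30,41),[25,36); WM=33
i=15 t=43 v=6: → [40,51),[35,46); WM=41; [25,36) fires=29 [30,41) fires=22
i=16 t=43 v=8: → [40,51),[35,46); WM=41
i=17 t=45 v=7: → [45,56),[40,51),[35,46); WM=43
i=18 t=54 v=3: → [50,61),[45,56); WM=52; [35,46) fires=25 [40,51) fires=21

15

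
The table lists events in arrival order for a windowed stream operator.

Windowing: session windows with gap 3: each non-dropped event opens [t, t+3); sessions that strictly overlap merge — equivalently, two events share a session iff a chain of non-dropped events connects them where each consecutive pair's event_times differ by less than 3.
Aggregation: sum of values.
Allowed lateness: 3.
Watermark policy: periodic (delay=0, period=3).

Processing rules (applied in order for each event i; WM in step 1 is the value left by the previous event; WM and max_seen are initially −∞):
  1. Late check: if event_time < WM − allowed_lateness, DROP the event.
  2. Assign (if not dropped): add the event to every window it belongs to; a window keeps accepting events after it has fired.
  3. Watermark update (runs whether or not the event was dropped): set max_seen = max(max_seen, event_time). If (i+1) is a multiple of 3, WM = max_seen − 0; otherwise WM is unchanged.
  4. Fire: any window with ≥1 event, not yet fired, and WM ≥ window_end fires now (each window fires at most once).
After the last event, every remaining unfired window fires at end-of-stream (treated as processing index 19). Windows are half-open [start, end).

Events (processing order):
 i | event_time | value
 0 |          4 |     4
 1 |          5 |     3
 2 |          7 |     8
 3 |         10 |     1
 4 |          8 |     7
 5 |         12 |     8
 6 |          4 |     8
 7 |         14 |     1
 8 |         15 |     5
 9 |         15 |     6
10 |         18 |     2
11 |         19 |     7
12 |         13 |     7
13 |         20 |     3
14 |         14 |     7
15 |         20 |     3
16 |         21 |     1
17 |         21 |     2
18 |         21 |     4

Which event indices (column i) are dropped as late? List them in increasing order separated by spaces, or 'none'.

6 12 14

i=0 t=4 v=4: → [4,7); WM=−∞
i=1 t=5 v=3: → [4,8); WM=−∞
i=2 t=7 v=8: → [4,10); WM=7
i=3 t=10 v=1: → [10,13); WM=7
i=4 t=8 v=7: → [4,13); WM=7
i=5 t=12 v=8: → [4,15); WM=12
i=6 t=4 v=8: DROP (t<12-3); WM=12
i=7 t=14 v=1: → [4,17); WM=12
i=8 t=15 v=5: → [4,18); WM=15
i=9 t=15 v=6: → [4,18); WM=15
i=10 t=18 v=2: → [18,21); WM=15
i=11 t=19 v=7: → [18,22); WM=19
i=12 t=13 v=7: DROP (t<19-3); WM=19
i=13 t=20 v=3: → [18,23); WM=19
i=14 t=14 v=7: DROP (t<19-3); WM=20
i=15 t=20 v=3: → [18,23); WM=20
i=16 t=21 v=1: → [18,24); WM=20
i=17 t=21 v=2: → [18,24); WM=21
i=18 t=21 v=4: → [18,24); WM=21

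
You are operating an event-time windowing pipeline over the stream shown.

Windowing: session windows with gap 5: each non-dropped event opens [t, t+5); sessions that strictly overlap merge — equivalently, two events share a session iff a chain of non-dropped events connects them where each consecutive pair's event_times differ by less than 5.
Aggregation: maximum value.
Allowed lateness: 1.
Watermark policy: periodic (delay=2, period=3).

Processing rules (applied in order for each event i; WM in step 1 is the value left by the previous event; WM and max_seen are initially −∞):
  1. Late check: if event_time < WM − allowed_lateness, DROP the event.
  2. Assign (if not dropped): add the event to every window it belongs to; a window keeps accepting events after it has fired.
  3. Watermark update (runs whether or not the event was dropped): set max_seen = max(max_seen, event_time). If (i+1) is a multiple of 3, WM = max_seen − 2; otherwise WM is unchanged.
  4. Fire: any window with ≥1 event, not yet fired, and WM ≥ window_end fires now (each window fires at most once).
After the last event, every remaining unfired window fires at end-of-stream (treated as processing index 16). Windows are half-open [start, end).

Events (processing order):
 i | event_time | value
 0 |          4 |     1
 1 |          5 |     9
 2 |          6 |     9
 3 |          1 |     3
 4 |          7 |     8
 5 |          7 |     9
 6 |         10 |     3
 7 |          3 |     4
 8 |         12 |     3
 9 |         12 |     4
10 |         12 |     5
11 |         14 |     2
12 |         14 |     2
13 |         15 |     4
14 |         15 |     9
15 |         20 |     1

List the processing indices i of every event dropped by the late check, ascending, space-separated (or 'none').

3 7

i=0 t=4 v=1: → [4,9); WM=−∞
i=1 t=5 v=9: → [4,10); WM=−∞
i=2 t=6 v=9: → [4,11); WM=4
i=3 t=1 v=3: DROP (t<4-1); WM=4
i=4 t=7 v=8: → [4,12); WM=4
i=5 t=7 v=9: → [4,12); WM=5
i=6 t=10 v=3: → [4,15); WM=5
i=7 t=3 v=4: DROP (t<5-1); WM=5
i=8 t=12 v=3: → [4,17); WM=10
i=9 t=12 v=4: → [4,17); WM=10
i=10 t=12 v=5: → [4,17); WM=10
i=11 t=14 v=2: → [4,19); WM=12
i=12 t=14 v=2: → [4,19); WM=12
i=13 t=15 v=4: → [4,20); WM=12
i=14 t=15 v=9: → [4,20); WM=13
i=15 t=20 v=1: → [20,25); WM=13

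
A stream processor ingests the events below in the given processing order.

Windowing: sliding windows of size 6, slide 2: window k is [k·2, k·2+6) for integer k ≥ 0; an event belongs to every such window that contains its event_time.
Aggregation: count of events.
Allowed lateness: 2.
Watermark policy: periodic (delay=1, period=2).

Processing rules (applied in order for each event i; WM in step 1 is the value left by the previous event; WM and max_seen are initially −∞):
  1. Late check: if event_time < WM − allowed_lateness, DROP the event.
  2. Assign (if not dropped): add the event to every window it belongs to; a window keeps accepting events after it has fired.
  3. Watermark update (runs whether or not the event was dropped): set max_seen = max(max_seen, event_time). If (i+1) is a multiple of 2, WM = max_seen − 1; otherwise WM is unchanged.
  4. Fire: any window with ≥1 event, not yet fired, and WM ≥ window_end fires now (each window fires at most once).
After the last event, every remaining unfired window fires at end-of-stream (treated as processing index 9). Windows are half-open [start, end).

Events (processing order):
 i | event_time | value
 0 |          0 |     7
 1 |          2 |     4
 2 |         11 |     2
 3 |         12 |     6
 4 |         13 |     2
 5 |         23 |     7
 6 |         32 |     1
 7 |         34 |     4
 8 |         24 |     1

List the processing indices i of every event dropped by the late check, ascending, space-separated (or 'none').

8

i=0 t=0 v=7: → [0,6); WM=−∞
i=1 t=2 v=4: → [2,8),[0,6); WM=1
i=2 t=11 v=2: → [10,16),[8,14),[6,12); WM=1
i=3 t=12 v=6: → [12,18),[10,16),[8,14); WM=11; [0,6) fires=2 [2,8) fires=1
i=4 t=13 v=2: → [12,18),[10,16),[8,14); WM=11
i=5 t=23 v=7: → [22,28),[20,26),[18,24); WM=22; [6,12) fires=1 [8,14) fires=3 [10,16) fires=3 [12,18) fires=2
i=6 t=32 v=1: → [32,38),[30,36),[28,34); WM=22
i=7 t=34 v=4: → [34,40),[32,38),[30,36); WM=33; [18,24) fires=1 [20,26) fires=1 [22,28) fires=1
i=8 t=24 v=1: DROP (t<33-2); WM=33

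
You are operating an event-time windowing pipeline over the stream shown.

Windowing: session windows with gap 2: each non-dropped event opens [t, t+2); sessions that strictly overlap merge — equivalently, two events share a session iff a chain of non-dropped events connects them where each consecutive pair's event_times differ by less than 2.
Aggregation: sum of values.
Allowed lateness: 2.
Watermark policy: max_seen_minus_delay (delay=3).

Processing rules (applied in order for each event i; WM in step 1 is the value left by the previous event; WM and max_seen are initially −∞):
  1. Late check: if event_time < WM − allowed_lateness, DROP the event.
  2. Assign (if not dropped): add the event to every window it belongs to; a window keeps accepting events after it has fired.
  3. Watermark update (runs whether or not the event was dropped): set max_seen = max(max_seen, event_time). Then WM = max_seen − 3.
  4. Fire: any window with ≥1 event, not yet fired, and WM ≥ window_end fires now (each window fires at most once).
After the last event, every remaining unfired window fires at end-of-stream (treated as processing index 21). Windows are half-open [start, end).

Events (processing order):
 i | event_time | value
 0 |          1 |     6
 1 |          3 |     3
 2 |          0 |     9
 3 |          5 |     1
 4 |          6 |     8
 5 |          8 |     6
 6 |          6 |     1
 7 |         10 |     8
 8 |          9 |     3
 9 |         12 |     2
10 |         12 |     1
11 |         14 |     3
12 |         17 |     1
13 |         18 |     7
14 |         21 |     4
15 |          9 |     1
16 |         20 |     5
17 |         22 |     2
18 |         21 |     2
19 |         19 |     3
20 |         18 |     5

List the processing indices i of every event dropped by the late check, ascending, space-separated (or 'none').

i=0 t=1 v=6: → [1,3); WM=-2
i=1 t=3 v=3: → [3,5); WM=0
i=2 t=0 v=9: → [0,3); WM=0
i=3 t=5 v=1: → [5,7); WM=2
i=4 t=6 v=8: → [5,8); WM=3
i=5 t=8 v=6: → [8,10); WM=5
i=6 t=6 v=1: → [5,8); WM=5
i=7 t=10 v=8: → [10,12); WM=7
i=8 t=9 v=3: → [8,12); WM=7
i=9 t=12 v=2: → [12,14); WM=9
i=10 t=12 v=1: → [12,14); WM=9
i=11 t=14 v=3: → [14,16); WM=11
i=12 t=17 v=1: → [17,19); WM=14
i=13 t=18 v=7: → [17,20); WM=15
i=14 t=21 v=4: → [21,23); WM=18
i=15 t=9 v=1: DROP (t<18-2); WM=18
i=16 t=20 v=5: → [20,23); WM=18
i=17 t=22 v=2: → [20,24); WM=19
i=18 t=21 v=2: → [20,24); WM=19
i=19 t=19 v=3: → [17,24); WM=19
i=20 t=18 v=5: → [17,24); WM=19

15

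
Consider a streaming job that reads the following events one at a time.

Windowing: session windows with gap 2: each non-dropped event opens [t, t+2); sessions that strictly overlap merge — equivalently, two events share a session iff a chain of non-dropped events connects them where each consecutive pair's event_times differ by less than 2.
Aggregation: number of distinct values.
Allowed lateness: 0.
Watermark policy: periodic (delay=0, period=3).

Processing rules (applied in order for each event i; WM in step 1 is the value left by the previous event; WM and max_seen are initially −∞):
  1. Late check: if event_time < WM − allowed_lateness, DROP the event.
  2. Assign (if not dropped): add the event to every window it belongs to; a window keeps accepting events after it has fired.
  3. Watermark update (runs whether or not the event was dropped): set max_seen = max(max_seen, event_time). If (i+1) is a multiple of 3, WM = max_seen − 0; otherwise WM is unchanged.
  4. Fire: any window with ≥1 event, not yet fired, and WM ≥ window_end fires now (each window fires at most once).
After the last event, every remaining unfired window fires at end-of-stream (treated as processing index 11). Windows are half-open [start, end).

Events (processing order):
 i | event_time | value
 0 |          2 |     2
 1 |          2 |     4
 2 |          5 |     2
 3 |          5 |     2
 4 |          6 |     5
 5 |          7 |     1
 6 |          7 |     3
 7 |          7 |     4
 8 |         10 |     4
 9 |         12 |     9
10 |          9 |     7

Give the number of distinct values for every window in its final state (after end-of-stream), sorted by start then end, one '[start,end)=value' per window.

i=0 t=2 v=2: → [2,4); WM=−∞
i=1 t=2 v=4: → [2,4); WM=−∞
i=2 t=5 v=2: → [5,7); WM=5
i=3 t=5 v=2: → [5,7); WM=5
i=4 t=6 v=5: → [5,8); WM=5
i=5 t=7 v=1: → [5,9); WM=7
i=6 t=7 v=3: → [5,9); WM=7
i=7 t=7 v=4: → [5,9); WM=7
i=8 t=10 v=4: → [10,12); WM=10
i=9 t=12 v=9: → [12,14); WM=10
i=10 t=9 v=7: DROP (t<10-0); WM=10

[2,4)=2 [5,9)=5 [10,12)=1 [12,14)=1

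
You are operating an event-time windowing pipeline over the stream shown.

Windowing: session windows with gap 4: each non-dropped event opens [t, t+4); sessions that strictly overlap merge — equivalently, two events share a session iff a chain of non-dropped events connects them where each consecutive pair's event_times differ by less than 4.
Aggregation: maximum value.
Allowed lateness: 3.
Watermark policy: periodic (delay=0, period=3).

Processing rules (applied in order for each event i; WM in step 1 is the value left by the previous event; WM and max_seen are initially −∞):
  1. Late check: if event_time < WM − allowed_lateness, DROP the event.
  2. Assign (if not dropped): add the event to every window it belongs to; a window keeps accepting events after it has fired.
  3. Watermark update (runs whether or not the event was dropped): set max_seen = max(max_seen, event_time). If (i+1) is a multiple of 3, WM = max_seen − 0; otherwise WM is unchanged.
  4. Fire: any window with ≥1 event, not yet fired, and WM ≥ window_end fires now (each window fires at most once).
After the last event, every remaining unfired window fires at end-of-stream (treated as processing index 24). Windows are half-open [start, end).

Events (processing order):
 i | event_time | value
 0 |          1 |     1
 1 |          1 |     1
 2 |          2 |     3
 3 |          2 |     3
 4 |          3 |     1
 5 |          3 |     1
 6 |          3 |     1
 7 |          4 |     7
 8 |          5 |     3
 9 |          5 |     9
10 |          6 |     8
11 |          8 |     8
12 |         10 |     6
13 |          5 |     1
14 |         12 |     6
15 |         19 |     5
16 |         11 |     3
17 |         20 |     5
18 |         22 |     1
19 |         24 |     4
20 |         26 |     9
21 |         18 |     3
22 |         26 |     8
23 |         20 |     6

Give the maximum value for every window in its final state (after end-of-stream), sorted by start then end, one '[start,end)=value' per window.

[1,16)=9 [19,30)=9

i=0 t=1 v=1: → [1,5); WM=−∞
i=1 t=1 v=1: → [1,5); WM=−∞
i=2 t=2 v=3: → [1,6); WM=2
i=3 t=2 v=3: → [1,6); WM=2
i=4 t=3 v=1: → [1,7); WM=2
i=5 t=3 v=1: → [1,7); WM=3
i=6 t=3 v=1: → [1,7); WM=3
i=7 t=4 v=7: → [1,8); WM=3
i=8 t=5 v=3: → [1,9); WM=5
i=9 t=5 v=9: → [1,9); WM=5
i=10 t=6 v=8: → [1,10); WM=5
i=11 t=8 v=8: → [1,12); WM=8
i=12 t=10 v=6: → [1,14); WM=8
i=13 t=5 v=1: → [1,14); WM=8
i=14 t=12 v=6: → [1,16); WM=12
i=15 t=19 v=5: → [19,23); WM=12
i=16 t=11 v=3: → [1,16); WM=12
i=17 t=20 v=5: → [19,24); WM=20
i=18 t=22 v=1: → [19,26); WM=20
i=19 t=24 v=4: → [19,28); WM=20
i=20 t=26 v=9: → [19,30); WM=26
i=21 t=18 v=3: DROP (t<26-3); WM=26
i=22 t=26 v=8: → [19,30); WM=26
i=23 t=20 v=6: DROP (t<26-3); WM=26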